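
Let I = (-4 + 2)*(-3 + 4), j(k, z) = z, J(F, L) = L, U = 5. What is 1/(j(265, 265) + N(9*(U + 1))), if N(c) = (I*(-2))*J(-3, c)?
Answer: 1/481 ≈ 0.0020790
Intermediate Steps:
I = -2 (I = -2*1 = -2)
N(c) = 4*c (N(c) = (-2*(-2))*c = 4*c)
1/(j(265, 265) + N(9*(U + 1))) = 1/(265 + 4*(9*(5 + 1))) = 1/(265 + 4*(9*6)) = 1/(265 + 4*54) = 1/(265 + 216) = 1/481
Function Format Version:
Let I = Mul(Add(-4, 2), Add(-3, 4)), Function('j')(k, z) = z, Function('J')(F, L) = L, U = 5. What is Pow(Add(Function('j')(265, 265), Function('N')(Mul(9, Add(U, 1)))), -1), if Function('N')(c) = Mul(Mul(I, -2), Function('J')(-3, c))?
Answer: Rational(1, 481) ≈ 0.0020790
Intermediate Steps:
I = -2 (I = Mul(-2, 1) = -2)
Function('N')(c) = Mul(4, c) (Function('N')(c) = Mul(Mul(-2, -2), c) = Mul(4, c))
Pow(Add(Function('j')(265, 265), Function('N')(Mul(9, Add(U, 1)))), -1) = Pow(Add(265, Mul(4, Mul(9, Add(5, 1)))), -1) = Pow(Add(265, Mul(4, Mul(9, 6))), -1) = Pow(Add(265, Mul(4, 54)), -1) = Pow(Add(265, 216), -1) = Pow(481, -1) = Rational(1, 481)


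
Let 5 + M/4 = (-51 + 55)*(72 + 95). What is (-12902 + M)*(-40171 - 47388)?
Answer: 897479750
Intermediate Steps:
M = 2652 (M = -20 + 4*((-51 + 55)*(72 + 95)) = -20 + 4*(4*167) = -20 + 4*668 = -20 + 2672 = 2652)
(-12902 + M)*(-40171 - 47388) = (-12902 + 2652)*(-40171 - 47388) = -10250*(-87559) = 897479750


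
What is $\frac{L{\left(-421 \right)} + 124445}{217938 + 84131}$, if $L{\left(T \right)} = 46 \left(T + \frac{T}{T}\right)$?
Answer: $\frac{105125}{302069} \approx 0.34802$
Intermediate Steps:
$L{\left(T \right)} = 46 + 46 T$ ($L{\left(T \right)} = 46 \left(T + 1\right) = 46 \left(1 + T\right) = 46 + 46 T$)
$\frac{L{\left(-421 \right)} + 124445}{217938 + 84131} = \frac{\left(46 + 46 \left(-421\right)\right) + 124445}{217938 + 84131} = \frac{\left(46 - 19366\right) + 124445}{302069} = \left(-19320 + 124445\right) \frac{1}{302069} = 105125 \cdot \frac{1}{302069} = \frac{105125}{302069}$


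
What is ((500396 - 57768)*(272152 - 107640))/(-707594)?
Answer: -36408808768/353797 ≈ -1.0291e+5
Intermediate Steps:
((500396 - 57768)*(272152 - 107640))/(-707594) = (442628*164512)*(-1/707594) = 72817617536*(-1/707594) = -36408808768/353797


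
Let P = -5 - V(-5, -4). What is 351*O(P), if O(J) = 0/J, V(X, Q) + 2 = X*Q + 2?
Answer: 0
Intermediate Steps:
V(X, Q) = Q*X (V(X, Q) = -2 + (X*Q + 2) = -2 + (Q*X + 2) = -2 + (2 + Q*X) = Q*X)
P = -25 (P = -5 - (-4)*(-5) = -5 - 1*20 = -5 - 20 = -25)
O(J) = 0
351*O(P) = 351*0 = 0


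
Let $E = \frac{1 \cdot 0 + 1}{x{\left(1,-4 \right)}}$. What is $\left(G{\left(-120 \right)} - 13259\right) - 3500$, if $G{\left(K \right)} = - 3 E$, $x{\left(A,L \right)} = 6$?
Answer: $- \frac{33519}{2} \approx -16760.0$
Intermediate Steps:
$E = \frac{1}{6}$ ($E = \frac{1 \cdot 0 + 1}{6} = \left(0 + 1\right) \frac{1}{6} = 1 \cdot \frac{1}{6} = \frac{1}{6} \approx 0.16667$)
$G{\left(K \right)} = - \frac{1}{2}$ ($G{\left(K \right)} = \left(-3\right) \frac{1}{6} = - \frac{1}{2}$)
$\left(G{\left(-120 \right)} - 13259\right) - 3500 = \left(- \frac{1}{2} - 13259\right) - 3500 = - \frac{26519}{2} - 3500 = - \frac{33519}{2}$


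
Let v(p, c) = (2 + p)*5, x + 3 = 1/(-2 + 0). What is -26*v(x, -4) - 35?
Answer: 160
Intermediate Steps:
x = -7/2 (x = -3 + 1/(-2 + 0) = -3 + 1/(-2) = -3 - ½ = -7/2 ≈ -3.5000)
v(p, c) = 10 + 5*p
-26*v(x, -4) - 35 = -26*(10 + 5*(-7/2)) - 35 = -26*(10 - 35/2) - 35 = -26*(-15/2) - 35 = 195 - 35 = 160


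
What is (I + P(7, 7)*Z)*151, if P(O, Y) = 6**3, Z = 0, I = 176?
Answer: 26576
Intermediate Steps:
P(O, Y) = 216
(I + P(7, 7)*Z)*151 = (176 + 216*0)*151 = (176 + 0)*151 = 176*151 = 26576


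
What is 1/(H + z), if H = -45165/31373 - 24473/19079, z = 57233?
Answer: 598565467/34256067878347 ≈ 1.7473e-5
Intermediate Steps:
H = -1629494464/598565467 (H = -45165*1/31373 - 24473*1/19079 = -45165/31373 - 24473/19079 = -1629494464/598565467 ≈ -2.7223)
1/(H + z) = 1/(-1629494464/598565467 + 57233) = 1/(34256067878347/598565467) = 598565467/34256067878347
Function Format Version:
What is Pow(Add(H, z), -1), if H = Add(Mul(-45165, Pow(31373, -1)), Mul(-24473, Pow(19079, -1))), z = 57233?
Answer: Rational(598565467, 34256067878347) ≈ 1.7473e-5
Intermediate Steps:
H = Rational(-1629494464, 598565467) (H = Add(Mul(-45165, Rational(1, 31373)), Mul(-24473, Rational(1, 19079))) = Add(Rational(-45165, 31373), Rational(-24473, 19079)) = Rational(-1629494464, 598565467) ≈ -2.7223)
Pow(Add(H, z), -1) = Pow(Add(Rational(-1629494464, 598565467), 57233), -1) = Pow(Rational(34256067878347, 598565467), -1) = Rational(598565467, 34256067878347)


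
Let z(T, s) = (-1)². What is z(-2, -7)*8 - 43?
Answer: -35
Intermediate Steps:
z(T, s) = 1
z(-2, -7)*8 - 43 = 1*8 - 43 = 8 - 43 = -35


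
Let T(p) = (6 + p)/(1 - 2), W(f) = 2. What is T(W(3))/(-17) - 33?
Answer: -553/17 ≈ -32.529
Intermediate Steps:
T(p) = -6 - p (T(p) = (6 + p)/(-1) = (6 + p)*(-1) = -6 - p)
T(W(3))/(-17) - 33 = (-6 - 1*2)/(-17) - 33 = -(-6 - 2)/17 - 33 = -1/17*(-8) - 33 = 8/17 - 33 = -553/17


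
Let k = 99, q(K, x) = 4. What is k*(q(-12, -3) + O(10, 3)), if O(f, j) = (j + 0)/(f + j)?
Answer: 5445/13 ≈ 418.85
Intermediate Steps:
O(f, j) = j/(f + j)
k*(q(-12, -3) + O(10, 3)) = 99*(4 + 3/(10 + 3)) = 99*(4 + 3/13) = 99*(55/13) = 5445/13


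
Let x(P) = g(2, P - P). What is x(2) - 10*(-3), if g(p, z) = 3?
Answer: 33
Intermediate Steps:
x(P) = 3
x(2) - 10*(-3) = 3 - 10*(-3) = 3 + 30 = 33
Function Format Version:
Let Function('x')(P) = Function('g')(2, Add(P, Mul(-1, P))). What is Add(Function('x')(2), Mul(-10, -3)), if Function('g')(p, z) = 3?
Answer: 33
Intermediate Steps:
Function('x')(P) = 3
Add(Function('x')(2), Mul(-10, -3)) = Add(3, Mul(-10, -3)) = Add(3, 30) = 33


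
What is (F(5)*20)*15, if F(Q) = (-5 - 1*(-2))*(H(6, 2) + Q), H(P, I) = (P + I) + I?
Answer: -13500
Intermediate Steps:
H(P, I) = P + 2*I (H(P, I) = (I + P) + I = P + 2*I)
F(Q) = -30 - 3*Q (F(Q) = (-5 - 1*(-2))*((6 + 2*2) + Q) = (-5 + 2)*((6 + 4) + Q) = -3*(10 + Q) = -30 - 3*Q)
(F(5)*20)*15 = ((-30 - 3*5)*20)*15 = ((-30 - 15)*20)*15 = -45*20*15 = -900*15 = -13500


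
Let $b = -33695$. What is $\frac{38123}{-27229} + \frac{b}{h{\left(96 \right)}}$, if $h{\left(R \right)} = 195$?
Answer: $- \frac{184983028}{1061931} \approx -174.19$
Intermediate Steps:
$\frac{38123}{-27229} + \frac{b}{h{\left(96 \right)}} = \frac{38123}{-27229} - \frac{33695}{195} = 38123 \left(- \frac{1}{27229}\right) - \frac{6739}{39} = - \frac{38123}{27229} - \frac{6739}{39} = - \frac{184983028}{1061931}$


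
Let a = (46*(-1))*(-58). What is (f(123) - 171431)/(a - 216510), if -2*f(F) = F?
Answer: 342985/427684 ≈ 0.80196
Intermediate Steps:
f(F) = -F/2
a = 2668 (a = -46*(-58) = 2668)
(f(123) - 171431)/(a - 216510) = (-½*123 - 171431)/(2668 - 216510) = (-123/2 - 171431)/(-213842) = -342985/2*(-1/213842) = 342985/427684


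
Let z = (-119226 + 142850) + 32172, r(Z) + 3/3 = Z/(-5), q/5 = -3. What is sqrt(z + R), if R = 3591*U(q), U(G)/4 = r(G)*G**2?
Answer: 2*sqrt(1629899) ≈ 2553.4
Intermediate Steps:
q = -15 (q = 5*(-3) = -15)
r(Z) = -1 - Z/5 (r(Z) = -1 + Z/(-5) = -1 + Z*(-1/5) = -1 - Z/5)
z = 55796 (z = 23624 + 32172 = 55796)
U(G) = 4*G**2*(-1 - G/5) (U(G) = 4*((-1 - G/5)*G**2) = 4*(G**2*(-1 - G/5)) = 4*G**2*(-1 - G/5))
R = 6463800 (R = 3591*((4/5)*(-15)**2*(-5 - 1*(-15))) = 3591*((4/5)*225*(-5 + 15)) = 3591*((4/5)*225*10) = 3591*1800 = 6463800)
sqrt(z + R) = sqrt(55796 + 6463800) = sqrt(6519596) = 2*sqrt(1629899)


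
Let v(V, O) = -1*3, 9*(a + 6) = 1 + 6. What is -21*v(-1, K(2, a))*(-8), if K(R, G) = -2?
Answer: -504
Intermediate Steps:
a = -47/9 (a = -6 + (1 + 6)/9 = -6 + (1/9)*7 = -6 + 7/9 = -47/9 ≈ -5.2222)
v(V, O) = -3
-21*v(-1, K(2, a))*(-8) = -21*(-3)*(-8) = 63*(-8) = -504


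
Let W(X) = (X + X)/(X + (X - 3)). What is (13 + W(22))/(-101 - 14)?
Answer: -577/4715 ≈ -0.12238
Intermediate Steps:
W(X) = 2*X/(-3 + 2*X) (W(X) = (2*X)/(X + (-3 + X)) = (2*X)/(-3 + 2*X) = 2*X/(-3 + 2*X))
(13 + W(22))/(-101 - 14) = (13 + 2*22/(-3 + 2*22))/(-101 - 14) = (13 + 2*22/(-3 + 44))/(-115) = (13 + 2*22/41)*(-1/115) = (13 + 2*22*(1/41))*(-1/115) = (13 + 44/41)*(-1/115) = (577/41)*(-1/115) = -577/4715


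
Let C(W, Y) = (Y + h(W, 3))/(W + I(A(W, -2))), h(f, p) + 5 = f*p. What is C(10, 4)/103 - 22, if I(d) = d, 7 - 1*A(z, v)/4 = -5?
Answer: -4531/206 ≈ -21.995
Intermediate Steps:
A(z, v) = 48 (A(z, v) = 28 - 4*(-5) = 28 + 20 = 48)
h(f, p) = -5 + f*p
C(W, Y) = (-5 + Y + 3*W)/(48 + W) (C(W, Y) = (Y + (-5 + W*3))/(W + 48) = (Y + (-5 + 3*W))/(48 + W) = (-5 + Y + 3*W)/(48 + W))
C(10, 4)/103 - 22 = ((-5 + 4 + 3*10)/(48 + 10))/103 - 22 = ((-5 + 4 + 30)/58)*(1/103) - 22 = ((1/58)*29)*(1/103) - 22 = (1/2)*(1/103) - 22 = 1/206 - 22 = -4531/206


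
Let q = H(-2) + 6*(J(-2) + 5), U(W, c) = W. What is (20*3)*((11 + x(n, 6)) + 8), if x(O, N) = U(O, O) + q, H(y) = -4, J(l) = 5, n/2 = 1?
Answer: 4620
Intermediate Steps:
n = 2 (n = 2*1 = 2)
q = 56 (q = -4 + 6*(5 + 5) = -4 + 6*10 = -4 + 60 = 56)
x(O, N) = 56 + O (x(O, N) = O + 56 = 56 + O)
(20*3)*((11 + x(n, 6)) + 8) = (20*3)*((11 + (56 + 2)) + 8) = 60*((11 + 58) + 8) = 60*(69 + 8) = 60*77 = 4620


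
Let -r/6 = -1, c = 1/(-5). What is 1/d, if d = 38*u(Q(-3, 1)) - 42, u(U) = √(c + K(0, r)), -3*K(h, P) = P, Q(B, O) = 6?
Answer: -105/12352 - 19*I*√55/12352 ≈ -0.0085007 - 0.011408*I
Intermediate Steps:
c = -⅕ (c = 1*(-⅕) = -⅕ ≈ -0.20000)
r = 6 (r = -6*(-1) = 6)
K(h, P) = -P/3
u(U) = I*√55/5 (u(U) = √(-⅕ - ⅓*6) = √(-⅕ - 2) = √(-11/5) = I*√55/5)
d = -42 + 38*I*√55/5 (d = 38*(I*√55/5) - 42 = 38*I*√55/5 - 42 = -42 + 38*I*√55/5 ≈ -42.0 + 56.363*I)
1/d = 1/(-42 + 38*I*√55/5)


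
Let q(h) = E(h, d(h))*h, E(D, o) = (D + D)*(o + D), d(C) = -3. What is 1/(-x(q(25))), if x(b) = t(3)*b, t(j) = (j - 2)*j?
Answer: -1/82500 ≈ -1.2121e-5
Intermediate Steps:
t(j) = j*(-2 + j) (t(j) = (-2 + j)*j = j*(-2 + j))
E(D, o) = 2*D*(D + o) (E(D, o) = (2*D)*(D + o) = 2*D*(D + o))
q(h) = 2*h²*(-3 + h) (q(h) = (2*h*(h - 3))*h = (2*h*(-3 + h))*h = 2*h²*(-3 + h))
x(b) = 3*b (x(b) = (3*(-2 + 3))*b = (3*1)*b = 3*b)
1/(-x(q(25))) = 1/(-3*2*25²*(-3 + 25)) = 1/(-3*2*625*22) = 1/(-3*27500) = 1/(-1*82500) = 1/(-82500) = -1/82500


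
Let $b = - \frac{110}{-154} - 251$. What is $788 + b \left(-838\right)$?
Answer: $\frac{1473692}{7} \approx 2.1053 \cdot 10^{5}$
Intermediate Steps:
$b = - \frac{1752}{7}$ ($b = \left(-110\right) \left(- \frac{1}{154}\right) - 251 = \frac{5}{7} - 251 = - \frac{1752}{7} \approx -250.29$)
$788 + b \left(-838\right) = 788 - - \frac{1468176}{7} = 788 + \frac{1468176}{7} = \frac{1473692}{7}$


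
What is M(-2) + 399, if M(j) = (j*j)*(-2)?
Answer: 391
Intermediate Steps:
M(j) = -2*j² (M(j) = j²*(-2) = -2*j²)
M(-2) + 399 = -2*(-2)² + 399 = -2*4 + 399 = -8 + 399 = 391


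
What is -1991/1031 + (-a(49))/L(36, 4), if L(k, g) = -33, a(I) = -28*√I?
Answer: -267779/34023 ≈ -7.8705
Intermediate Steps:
-1991/1031 + (-a(49))/L(36, 4) = -1991/1031 - (-28)*√49/(-33) = -1991*1/1031 - (-28)*7*(-1/33) = -1991/1031 - 1*(-196)*(-1/33) = -1991/1031 + 196*(-1/33) = -1991/1031 - 196/33 = -267779/34023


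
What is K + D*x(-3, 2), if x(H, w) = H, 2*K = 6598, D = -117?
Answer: 3650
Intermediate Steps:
K = 3299 (K = (1/2)*6598 = 3299)
K + D*x(-3, 2) = 3299 - 117*(-3) = 3299 + 351 = 3650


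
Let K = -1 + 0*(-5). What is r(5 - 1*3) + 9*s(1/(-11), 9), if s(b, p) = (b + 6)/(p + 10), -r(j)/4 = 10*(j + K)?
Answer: -7775/209 ≈ -37.201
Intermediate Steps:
K = -1 (K = -1 + 0 = -1)
r(j) = 40 - 40*j (r(j) = -40*(j - 1) = -40*(-1 + j) = -4*(-10 + 10*j) = 40 - 40*j)
s(b, p) = (6 + b)/(10 + p)
r(5 - 1*3) + 9*s(1/(-11), 9) = (40 - 40*(5 - 1*3)) + 9*((6 + 1/(-11))/(10 + 9)) = (40 - 40*(5 - 3)) + 9*((6 - 1/11)/19) = (40 - 40*2) + 9*((1/19)*(65/11)) = (40 - 80) + 9*(65/209) = -40 + 585/209 = -7775/209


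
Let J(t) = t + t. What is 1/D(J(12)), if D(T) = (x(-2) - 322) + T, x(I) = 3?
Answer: -1/295 ≈ -0.0033898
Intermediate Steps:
J(t) = 2*t
D(T) = -319 + T (D(T) = (3 - 322) + T = -319 + T)
1/D(J(12)) = 1/(-319 + 2*12) = 1/(-319 + 24) = 1/(-295) = -1/295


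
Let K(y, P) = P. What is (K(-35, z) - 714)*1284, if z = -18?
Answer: -939888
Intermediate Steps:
(K(-35, z) - 714)*1284 = (-18 - 714)*1284 = -732*1284 = -939888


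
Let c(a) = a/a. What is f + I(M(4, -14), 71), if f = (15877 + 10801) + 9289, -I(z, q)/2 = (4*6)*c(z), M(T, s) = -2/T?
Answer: 35919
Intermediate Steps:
c(a) = 1
I(z, q) = -48 (I(z, q) = -2*4*6 = -48)
f = 35967 (f = 26678 + 9289 = 35967)
f + I(M(4, -14), 71) = 35967 - 48 = 35919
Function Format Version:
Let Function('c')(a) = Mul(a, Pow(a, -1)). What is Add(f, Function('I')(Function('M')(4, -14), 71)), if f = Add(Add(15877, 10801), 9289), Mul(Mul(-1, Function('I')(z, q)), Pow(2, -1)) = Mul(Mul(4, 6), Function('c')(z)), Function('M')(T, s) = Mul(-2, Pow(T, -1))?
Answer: 35919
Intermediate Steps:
Function('c')(a) = 1
Function('I')(z, q) = -48 (Function('I')(z, q) = Mul(-2, Mul(Mul(4, 6), 1)) = Mul(-2, Mul(24, 1)) = Mul(-2, 24) = -48)
f = 35967 (f = Add(26678, 9289) = 35967)
Add(f, Function('I')(Function('M')(4, -14), 71)) = Add(35967, -48) = 35919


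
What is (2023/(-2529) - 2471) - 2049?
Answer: -11433103/2529 ≈ -4520.8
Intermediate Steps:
(2023/(-2529) - 2471) - 2049 = (2023*(-1/2529) - 2471) - 2049 = (-2023/2529 - 2471) - 2049 = -6251182/2529 - 2049 = -11433103/2529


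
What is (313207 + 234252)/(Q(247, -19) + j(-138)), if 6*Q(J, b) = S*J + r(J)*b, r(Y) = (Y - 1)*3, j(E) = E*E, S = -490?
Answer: -1642377/10394 ≈ -158.01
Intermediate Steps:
j(E) = E**2
r(Y) = -3 + 3*Y (r(Y) = (-1 + Y)*3 = -3 + 3*Y)
Q(J, b) = -245*J/3 + b*(-3 + 3*J)/6 (Q(J, b) = (-490*J + (-3 + 3*J)*b)/6 = (-490*J + b*(-3 + 3*J))/6 = -245*J/3 + b*(-3 + 3*J)/6)
(313207 + 234252)/(Q(247, -19) + j(-138)) = (313207 + 234252)/((-245/3*247 + (1/2)*(-19)*(-1 + 247)) + (-138)**2) = 547459/((-60515/3 + (1/2)*(-19)*246) + 19044) = 547459/((-60515/3 - 2337) + 19044) = 547459/(-67526/3 + 19044) = 547459/(-10394/3) = 547459*(-3/10394) = -1642377/10394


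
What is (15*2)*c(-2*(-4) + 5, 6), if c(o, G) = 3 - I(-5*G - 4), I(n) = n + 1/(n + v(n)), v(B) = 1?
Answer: 12220/11 ≈ 1110.9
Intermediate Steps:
I(n) = n + 1/(1 + n) (I(n) = n + 1/(n + 1) = n + 1/(1 + n))
c(o, G) = 3 - (-3 + (-4 - 5*G)² - 5*G)/(-3 - 5*G) (c(o, G) = 3 - (1 + (-5*G - 4) + (-5*G - 4)²)/(1 + (-5*G - 4)) = 3 - (1 + (-4 - 5*G) + (-4 - 5*G)²)/(1 + (-4 - 5*G)) = 3 - (-3 + (-4 - 5*G)² - 5*G)/(-3 - 5*G))
(15*2)*c(-2*(-4) + 5, 6) = (15*2)*((22 + 25*6² + 50*6)/(3 + 5*6)) = 30*((22 + 25*36 + 300)/(3 + 30)) = 30*((22 + 900 + 300)/33) = 30*((1/33)*1222) = 30*(1222/33) = 12220/11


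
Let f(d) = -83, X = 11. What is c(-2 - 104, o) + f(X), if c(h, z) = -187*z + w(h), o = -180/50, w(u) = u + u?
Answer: 1891/5 ≈ 378.20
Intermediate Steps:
w(u) = 2*u
o = -18/5 (o = -180*1/50 = -18/5 ≈ -3.6000)
c(h, z) = -187*z + 2*h
c(-2 - 104, o) + f(X) = (-187*(-18/5) + 2*(-2 - 104)) - 83 = (3366/5 + 2*(-106)) - 83 = (3366/5 - 212) - 83 = 2306/5 - 83 = 1891/5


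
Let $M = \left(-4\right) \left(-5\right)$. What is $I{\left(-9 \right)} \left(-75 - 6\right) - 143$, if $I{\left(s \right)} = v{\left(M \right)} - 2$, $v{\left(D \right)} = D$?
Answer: $-1601$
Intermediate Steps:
$M = 20$
$I{\left(s \right)} = 18$ ($I{\left(s \right)} = 20 - 2 = 18$)
$I{\left(-9 \right)} \left(-75 - 6\right) - 143 = 18 \left(-75 - 6\right) - 143 = 18 \left(-81\right) - 143 = -1458 - 143 = -1601$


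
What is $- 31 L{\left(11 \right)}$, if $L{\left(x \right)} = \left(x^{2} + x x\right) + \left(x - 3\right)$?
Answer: $-7750$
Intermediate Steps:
$L{\left(x \right)} = -3 + x + 2 x^{2}$ ($L{\left(x \right)} = \left(x^{2} + x^{2}\right) + \left(x - 3\right) = 2 x^{2} + \left(-3 + x\right) = -3 + x + 2 x^{2}$)
$- 31 L{\left(11 \right)} = - 31 \left(-3 + 11 + 2 \cdot 11^{2}\right) = - 31 \left(-3 + 11 + 2 \cdot 121\right) = - 31 \left(-3 + 11 + 242\right) = \left(-31\right) 250 = -7750$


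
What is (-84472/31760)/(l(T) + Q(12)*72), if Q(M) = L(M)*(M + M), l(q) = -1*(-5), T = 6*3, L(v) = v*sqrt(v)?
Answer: 10559/4096865579638 - 218951424*sqrt(3)/10242163949095 ≈ -3.7024e-5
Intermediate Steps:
L(v) = v**(3/2)
T = 18
l(q) = 5
Q(M) = 2*M**(5/2) (Q(M) = M**(3/2)*(M + M) = M**(3/2)*(2*M) = 2*M**(5/2))
(-84472/31760)/(l(T) + Q(12)*72) = (-84472/31760)/(5 + (2*12**(5/2))*72) = (-84472*1/31760)/(5 + (2*(288*sqrt(3)))*72) = -10559/(3970*(5 + (576*sqrt(3))*72)) = -10559/(3970*(5 + 41472*sqrt(3)))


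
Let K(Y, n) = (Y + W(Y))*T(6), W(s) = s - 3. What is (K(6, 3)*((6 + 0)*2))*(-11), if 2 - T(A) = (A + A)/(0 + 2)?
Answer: 4752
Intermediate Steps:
W(s) = -3 + s
T(A) = 2 - A (T(A) = 2 - (A + A)/(0 + 2) = 2 - 2*A/2 = 2 - A)
K(Y, n) = 12 - 8*Y (K(Y, n) = (Y + (-3 + Y))*(2 - 1*6) = (-3 + 2*Y)*(2 - 6) = (-3 + 2*Y)*(-4) = 12 - 8*Y)
(K(6, 3)*((6 + 0)*2))*(-11) = ((12 - 8*6)*((6 + 0)*2))*(-11) = ((12 - 48)*(6*2))*(-11) = -36*12*(-11) = -432*(-11) = 4752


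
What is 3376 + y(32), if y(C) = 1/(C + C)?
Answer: 216065/64 ≈ 3376.0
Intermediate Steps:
y(C) = 1/(2*C)
3376 + y(32) = 3376 + (½)/32 = 3376 + (½)*(1/32) = 3376 + 1/64 = 216065/64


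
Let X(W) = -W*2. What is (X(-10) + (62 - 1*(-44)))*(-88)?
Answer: -11088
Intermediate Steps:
X(W) = -2*W
(X(-10) + (62 - 1*(-44)))*(-88) = (-2*(-10) + (62 - 1*(-44)))*(-88) = (20 + (62 + 44))*(-88) = (20 + 106)*(-88) = 126*(-88) = -11088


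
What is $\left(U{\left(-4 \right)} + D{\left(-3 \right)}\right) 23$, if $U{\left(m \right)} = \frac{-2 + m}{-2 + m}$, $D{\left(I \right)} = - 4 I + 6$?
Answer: $437$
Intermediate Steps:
$D{\left(I \right)} = 6 - 4 I$
$U{\left(m \right)} = 1$
$\left(U{\left(-4 \right)} + D{\left(-3 \right)}\right) 23 = \left(1 + \left(6 - -12\right)\right) 23 = \left(1 + \left(6 + 12\right)\right) 23 = \left(1 + 18\right) 23 = 19 \cdot 23 = 437$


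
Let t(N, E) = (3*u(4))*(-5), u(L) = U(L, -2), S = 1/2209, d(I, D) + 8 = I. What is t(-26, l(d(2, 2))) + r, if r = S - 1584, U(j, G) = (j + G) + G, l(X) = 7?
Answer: -3499055/2209 ≈ -1584.0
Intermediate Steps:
d(I, D) = -8 + I
S = 1/2209 ≈ 0.00045269
U(j, G) = j + 2*G (U(j, G) = (G + j) + G = j + 2*G)
u(L) = -4 + L (u(L) = L + 2*(-2) = L - 4 = -4 + L)
t(N, E) = 0 (t(N, E) = (3*(-4 + 4))*(-5) = (3*0)*(-5) = 0*(-5) = 0)
r = -3499055/2209 (r = 1/2209 - 1584 = -3499055/2209 ≈ -1584.0)
t(-26, l(d(2, 2))) + r = 0 - 3499055/2209 = -3499055/2209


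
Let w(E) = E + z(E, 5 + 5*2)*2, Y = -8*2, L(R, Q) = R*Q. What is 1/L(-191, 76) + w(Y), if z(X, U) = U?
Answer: 203223/14516 ≈ 14.000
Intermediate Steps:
L(R, Q) = Q*R
Y = -16
w(E) = 30 + E (w(E) = E + (5 + 5*2)*2 = E + (5 + 10)*2 = E + 15*2 = E + 30 = 30 + E)
1/L(-191, 76) + w(Y) = 1/(76*(-191)) + (30 - 16) = 1/(-14516) + 14 = -1/14516 + 14 = 203223/14516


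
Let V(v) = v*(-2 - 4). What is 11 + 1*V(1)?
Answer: 5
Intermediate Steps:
V(v) = -6*v (V(v) = v*(-6) = -6*v)
11 + 1*V(1) = 11 + 1*(-6*1) = 11 + 1*(-6) = 11 - 6 = 5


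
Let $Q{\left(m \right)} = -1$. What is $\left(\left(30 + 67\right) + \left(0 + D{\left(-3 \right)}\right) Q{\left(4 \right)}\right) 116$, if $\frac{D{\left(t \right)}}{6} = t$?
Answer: $13340$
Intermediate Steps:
$D{\left(t \right)} = 6 t$
$\left(\left(30 + 67\right) + \left(0 + D{\left(-3 \right)}\right) Q{\left(4 \right)}\right) 116 = \left(\left(30 + 67\right) + \left(0 + 6 \left(-3\right)\right) \left(-1\right)\right) 116 = \left(97 + \left(0 - 18\right) \left(-1\right)\right) 116 = \left(97 - -18\right) 116 = \left(97 + 18\right) 116 = 115 \cdot 116 = 13340$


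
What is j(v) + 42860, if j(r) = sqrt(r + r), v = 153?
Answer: 42860 + 3*sqrt(34) ≈ 42878.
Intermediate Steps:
j(r) = sqrt(2)*sqrt(r) (j(r) = sqrt(2*r) = sqrt(2)*sqrt(r))
j(v) + 42860 = sqrt(2)*sqrt(153) + 42860 = sqrt(2)*(3*sqrt(17)) + 42860 = 3*sqrt(34) + 42860 = 42860 + 3*sqrt(34)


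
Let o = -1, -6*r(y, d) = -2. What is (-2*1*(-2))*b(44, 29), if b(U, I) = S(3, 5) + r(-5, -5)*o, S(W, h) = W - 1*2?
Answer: 8/3 ≈ 2.6667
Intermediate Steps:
r(y, d) = ⅓ (r(y, d) = -⅙*(-2) = ⅓)
S(W, h) = -2 + W (S(W, h) = W - 2 = -2 + W)
b(U, I) = ⅔ (b(U, I) = (-2 + 3) + (⅓)*(-1) = 1 - ⅓ = ⅔)
(-2*1*(-2))*b(44, 29) = (-2*1*(-2))*(⅔) = -2*(-2)*(⅔) = 4*(⅔) = 8/3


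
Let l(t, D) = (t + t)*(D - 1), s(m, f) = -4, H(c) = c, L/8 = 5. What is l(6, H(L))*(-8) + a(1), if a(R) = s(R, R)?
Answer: -3748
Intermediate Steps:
L = 40 (L = 8*5 = 40)
a(R) = -4
l(t, D) = 2*t*(-1 + D) (l(t, D) = (2*t)*(-1 + D) = 2*t*(-1 + D))
l(6, H(L))*(-8) + a(1) = (2*6*(-1 + 40))*(-8) - 4 = (2*6*39)*(-8) - 4 = 468*(-8) - 4 = -3744 - 4 = -3748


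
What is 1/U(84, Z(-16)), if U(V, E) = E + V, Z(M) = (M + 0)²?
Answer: 1/340 ≈ 0.0029412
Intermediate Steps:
Z(M) = M²
1/U(84, Z(-16)) = 1/((-16)² + 84) = 1/(256 + 84) = 1/340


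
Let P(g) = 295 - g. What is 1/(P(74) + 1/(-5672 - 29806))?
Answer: 35478/7840637 ≈ 0.0045249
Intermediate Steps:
1/(P(74) + 1/(-5672 - 29806)) = 1/((295 - 1*74) + 1/(-5672 - 29806)) = 1/((295 - 74) + 1/(-35478)) = 1/(221 - 1/35478) = 1/(7840637/35478) = 35478/7840637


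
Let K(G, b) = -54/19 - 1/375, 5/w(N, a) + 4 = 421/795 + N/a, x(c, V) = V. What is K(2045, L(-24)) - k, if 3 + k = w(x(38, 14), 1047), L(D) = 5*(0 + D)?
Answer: 3648396187/2278054875 ≈ 1.6015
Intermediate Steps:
L(D) = 5*D
w(N, a) = 5/(-2759/795 + N/a) (w(N, a) = 5/(-4 + (421/795 + N/a)) = 5/(-2759/795 + N/a))
K(G, b) = -20269/7125 (K(G, b) = -54*1/19 - 1*1/375 = -54/19 - 1/375 = -20269/7125)
k = -1421606/319727 (k = -3 + 3975*1047/(-2759*1047 + 795*14) = -3 + 3975*1047/(-2888673 + 11130) = -3 + 3975*1047/(-2877543) = -3 + 3975*1047*(-1/2877543) = -3 - 462425/319727 = -1421606/319727 ≈ -4.4463)
K(2045, L(-24)) - k = -20269/7125 - 1*(-1421606/319727) = -20269/7125 + 1421606/319727 = 3648396187/2278054875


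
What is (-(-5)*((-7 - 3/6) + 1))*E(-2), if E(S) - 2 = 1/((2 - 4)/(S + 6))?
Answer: 0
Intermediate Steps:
E(S) = -1 - S/2 (E(S) = 2 + 1/((2 - 4)/(S + 6)) = 2 + 1/(-2/(6 + S)) = 2 + 1*(-3 - S/2) = 2 + (-3 - S/2) = -1 - S/2)
(-(-5)*((-7 - 3/6) + 1))*E(-2) = (-(-5)*((-7 - 3/6) + 1))*(-1 - 1/2*(-2)) = (-(-5)*((-7 - 3*1/6) + 1))*(-1 + 1) = -(-5)*((-7 - 1/2) + 1)*0 = -(-5)*(-15/2 + 1)*0 = -(-5)*(-13)/2*0 = -5*13/2*0 = -65/2*0 = 0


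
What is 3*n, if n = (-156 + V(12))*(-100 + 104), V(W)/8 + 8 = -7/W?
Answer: -2696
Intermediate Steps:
V(W) = -64 - 56/W (V(W) = -64 + 8*(-7/W) = -64 - 56/W)
n = -2696/3 (n = (-156 + (-64 - 56/12))*(-100 + 104) = (-156 + (-64 - 56*1/12))*4 = (-156 + (-64 - 14/3))*4 = (-156 - 206/3)*4 = -674/3*4 = -2696/3 ≈ -898.67)
3*n = 3*(-2696/3) = -2696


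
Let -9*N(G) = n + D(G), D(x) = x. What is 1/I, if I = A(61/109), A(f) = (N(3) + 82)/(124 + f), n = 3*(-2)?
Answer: 40731/26923 ≈ 1.5129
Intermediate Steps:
n = -6
N(G) = ⅔ - G/9 (N(G) = -(-6 + G)/9 = ⅔ - G/9)
A(f) = 247/(3*(124 + f)) (A(f) = ((⅔ - ⅑*3) + 82)/(124 + f) = ((⅔ - ⅓) + 82)/(124 + f) = (⅓ + 82)/(124 + f) = 247/(3*(124 + f)))
I = 26923/40731 (I = 247/(3*(124 + 61/109)) = 247/(3*(13577/109)) = (247/3)*(109/13577) = 26923/40731 ≈ 0.66100)
1/I = 1/(26923/40731) = 40731/26923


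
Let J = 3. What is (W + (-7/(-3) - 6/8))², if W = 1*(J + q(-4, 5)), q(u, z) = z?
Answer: 13225/144 ≈ 91.840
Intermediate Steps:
W = 8 (W = 1*(3 + 5) = 1*8 = 8)
(W + (-7/(-3) - 6/8))² = (8 + (-7/(-3) - 6/8))² = (8 + (-7*(-⅓) - 6*⅛))² = (8 + (7/3 - ¾))² = (8 + 19/12)² = (115/12)² = 13225/144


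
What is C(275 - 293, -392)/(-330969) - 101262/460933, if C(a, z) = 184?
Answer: -33599394550/152554534077 ≈ -0.22025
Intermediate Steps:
C(275 - 293, -392)/(-330969) - 101262/460933 = 184/(-330969) - 101262/460933 = 184*(-1/330969) - 101262*1/460933 = -184/330969 - 101262/460933 = -33599394550/152554534077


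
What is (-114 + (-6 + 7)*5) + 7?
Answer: -102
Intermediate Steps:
(-114 + (-6 + 7)*5) + 7 = (-114 + 1*5) + 7 = (-114 + 5) + 7 = -109 + 7 = -102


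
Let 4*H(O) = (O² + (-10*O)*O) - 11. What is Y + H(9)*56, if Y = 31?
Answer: -10329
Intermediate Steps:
H(O) = -11/4 - 9*O²/4 (H(O) = ((O² + (-10*O)*O) - 11)/4 = ((O² - 10*O²) - 11)/4 = (-9*O² - 11)/4 = (-11 - 9*O²)/4 = -11/4 - 9*O²/4)
Y + H(9)*56 = 31 + (-11/4 - 9/4*9²)*56 = 31 + (-11/4 - 9/4*81)*56 = 31 + (-11/4 - 729/4)*56 = 31 - 185*56 = 31 - 10360 = -10329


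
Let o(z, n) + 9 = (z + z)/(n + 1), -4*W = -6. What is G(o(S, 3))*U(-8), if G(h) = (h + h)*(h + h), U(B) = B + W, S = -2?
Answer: -2600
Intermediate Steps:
W = 3/2 (W = -¼*(-6) = 3/2 ≈ 1.5000)
o(z, n) = -9 + 2*z/(1 + n) (o(z, n) = -9 + (z + z)/(n + 1) = -9 + (2*z)/(1 + n) = -9 + 2*z/(1 + n))
U(B) = 3/2 + B (U(B) = B + 3/2 = 3/2 + B)
G(h) = 4*h² (G(h) = (2*h)*(2*h) = 4*h²)
G(o(S, 3))*U(-8) = (4*((-9 - 9*3 + 2*(-2))/(1 + 3))²)*(3/2 - 8) = (4*((-9 - 27 - 4)/4)²)*(-13/2) = (4*((¼)*(-40))²)*(-13/2) = (4*(-10)²)*(-13/2) = (4*100)*(-13/2) = 400*(-13/2) = -2600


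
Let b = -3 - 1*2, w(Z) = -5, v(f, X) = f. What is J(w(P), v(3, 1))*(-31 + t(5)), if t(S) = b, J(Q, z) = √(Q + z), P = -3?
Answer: -36*I*√2 ≈ -50.912*I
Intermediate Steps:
b = -5 (b = -3 - 2 = -5)
t(S) = -5
J(w(P), v(3, 1))*(-31 + t(5)) = √(-5 + 3)*(-31 - 5) = √(-2)*(-36) = (I*√2)*(-36) = -36*I*√2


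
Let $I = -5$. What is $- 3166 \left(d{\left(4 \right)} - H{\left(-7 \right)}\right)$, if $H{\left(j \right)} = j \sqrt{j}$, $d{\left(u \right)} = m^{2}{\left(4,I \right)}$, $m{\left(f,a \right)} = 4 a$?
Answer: $-1266400 - 22162 i \sqrt{7} \approx -1.2664 \cdot 10^{6} - 58635.0 i$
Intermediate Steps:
$d{\left(u \right)} = 400$ ($d{\left(u \right)} = \left(4 \left(-5\right)\right)^{2} = \left(-20\right)^{2} = 400$)
$H{\left(j \right)} = j^{\frac{3}{2}}$
$- 3166 \left(d{\left(4 \right)} - H{\left(-7 \right)}\right) = - 3166 \left(400 - \left(-7\right)^{\frac{3}{2}}\right) = - 3166 \left(400 - - 7 i \sqrt{7}\right) = - 3166 \left(400 + 7 i \sqrt{7}\right) = -1266400 - 22162 i \sqrt{7}$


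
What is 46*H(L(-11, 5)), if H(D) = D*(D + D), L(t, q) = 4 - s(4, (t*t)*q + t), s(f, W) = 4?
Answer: 0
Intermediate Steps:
L(t, q) = 0 (L(t, q) = 4 - 1*4 = 4 - 4 = 0)
H(D) = 2*D² (H(D) = D*(2*D) = 2*D²)
46*H(L(-11, 5)) = 46*(2*0²) = 46*(2*0) = 46*0 = 0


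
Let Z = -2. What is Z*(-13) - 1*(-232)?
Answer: 258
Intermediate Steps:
Z*(-13) - 1*(-232) = -2*(-13) - 1*(-232) = 26 + 232 = 258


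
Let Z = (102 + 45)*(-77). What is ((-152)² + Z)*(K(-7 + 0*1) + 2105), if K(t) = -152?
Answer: 23016105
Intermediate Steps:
Z = -11319 (Z = 147*(-77) = -11319)
((-152)² + Z)*(K(-7 + 0*1) + 2105) = ((-152)² - 11319)*(-152 + 2105) = (23104 - 11319)*1953 = 11785*1953 = 23016105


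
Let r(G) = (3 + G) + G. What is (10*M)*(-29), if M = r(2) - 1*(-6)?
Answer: -3770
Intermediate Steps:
r(G) = 3 + 2*G
M = 13 (M = (3 + 2*2) - 1*(-6) = (3 + 4) + 6 = 7 + 6 = 13)
(10*M)*(-29) = (10*13)*(-29) = 130*(-29) = -3770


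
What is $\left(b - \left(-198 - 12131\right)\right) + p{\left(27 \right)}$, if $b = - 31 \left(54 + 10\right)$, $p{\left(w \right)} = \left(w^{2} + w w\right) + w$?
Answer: $11830$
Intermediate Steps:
$p{\left(w \right)} = w + 2 w^{2}$ ($p{\left(w \right)} = \left(w^{2} + w^{2}\right) + w = 2 w^{2} + w = w + 2 w^{2}$)
$b = -1984$ ($b = \left(-31\right) 64 = -1984$)
$\left(b - \left(-198 - 12131\right)\right) + p{\left(27 \right)} = \left(-1984 - \left(-198 - 12131\right)\right) + 27 \left(1 + 2 \cdot 27\right) = \left(-1984 - \left(-198 - 12131\right)\right) + 27 \left(1 + 54\right) = \left(-1984 - -12329\right) + 27 \cdot 55 = \left(-1984 + 12329\right) + 1485 = 10345 + 1485 = 11830$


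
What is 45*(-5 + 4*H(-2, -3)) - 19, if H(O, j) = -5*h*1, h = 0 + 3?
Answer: -2944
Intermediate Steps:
h = 3
H(O, j) = -15 (H(O, j) = -5*3*1 = -15*1 = -15)
45*(-5 + 4*H(-2, -3)) - 19 = 45*(-5 + 4*(-15)) - 19 = 45*(-5 - 60) - 19 = 45*(-65) - 19 = -2925 - 19 = -2944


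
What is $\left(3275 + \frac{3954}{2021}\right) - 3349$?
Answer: $- \frac{145600}{2021} \approx -72.044$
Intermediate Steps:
$\left(3275 + \frac{3954}{2021}\right) - 3349 = \frac{6622729}{2021} - 3349 = - \frac{145600}{2021}$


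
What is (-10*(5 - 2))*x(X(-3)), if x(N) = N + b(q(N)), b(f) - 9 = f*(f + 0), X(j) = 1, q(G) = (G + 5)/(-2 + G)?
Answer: -1380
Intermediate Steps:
q(G) = (5 + G)/(-2 + G)
b(f) = 9 + f² (b(f) = 9 + f*(f + 0) = 9 + f*f = 9 + f²)
x(N) = 9 + N + (5 + N)²/(-2 + N)² (x(N) = N + (9 + ((5 + N)/(-2 + N))²) = N + (9 + (5 + N)²/(-2 + N)²) = 9 + N + (5 + N)²/(-2 + N)²)
(-10*(5 - 2))*x(X(-3)) = (-10*(5 - 2))*(9 + 1 + (5 + 1)²/(-2 + 1)²) = (-10*3)*(9 + 1 + 6²/(-1)²) = -30*(9 + 1 + 1*36) = -30*(9 + 1 + 36) = -30*46 = -1380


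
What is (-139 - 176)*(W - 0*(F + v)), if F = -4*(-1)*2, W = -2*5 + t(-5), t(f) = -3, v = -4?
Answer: 4095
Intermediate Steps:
W = -13 (W = -2*5 - 3 = -10 - 3 = -13)
F = 8 (F = 4*2 = 8)
(-139 - 176)*(W - 0*(F + v)) = (-139 - 176)*(-13 - 0*(8 - 4)) = -315*(-13 - 0*4) = -315*(-13 - 1*0) = -315*(-13 + 0) = -315*(-13) = 4095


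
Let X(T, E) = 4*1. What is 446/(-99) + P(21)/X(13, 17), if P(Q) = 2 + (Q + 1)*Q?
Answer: 11038/99 ≈ 111.49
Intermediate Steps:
X(T, E) = 4
P(Q) = 2 + Q*(1 + Q) (P(Q) = 2 + (1 + Q)*Q = 2 + Q*(1 + Q))
446/(-99) + P(21)/X(13, 17) = 446/(-99) + (2 + 21 + 21**2)/4 = 446*(-1/99) + (2 + 21 + 441)*(1/4) = -446/99 + 464*(1/4) = -446/99 + 116 = 11038/99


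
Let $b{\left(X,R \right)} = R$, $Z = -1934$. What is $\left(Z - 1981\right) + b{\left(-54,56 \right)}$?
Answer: $-3859$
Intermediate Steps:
$\left(Z - 1981\right) + b{\left(-54,56 \right)} = \left(-1934 - 1981\right) + 56 = -3915 + 56 = -3859$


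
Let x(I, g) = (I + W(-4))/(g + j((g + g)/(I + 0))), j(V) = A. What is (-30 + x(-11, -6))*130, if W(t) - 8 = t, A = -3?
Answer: -34190/9 ≈ -3798.9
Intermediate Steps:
W(t) = 8 + t
j(V) = -3
x(I, g) = (4 + I)/(-3 + g) (x(I, g) = (I + (8 - 4))/(g - 3) = (I + 4)/(-3 + g) = (4 + I)/(-3 + g))
(-30 + x(-11, -6))*130 = (-30 + (4 - 11)/(-3 - 6))*130 = (-30 - 7/(-9))*130 = (-30 - ⅑*(-7))*130 = (-30 + 7/9)*130 = -263/9*130 = -34190/9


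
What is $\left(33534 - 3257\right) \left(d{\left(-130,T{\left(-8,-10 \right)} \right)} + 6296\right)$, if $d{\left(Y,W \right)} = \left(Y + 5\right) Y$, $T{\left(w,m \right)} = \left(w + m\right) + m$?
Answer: $682625242$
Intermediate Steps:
$T{\left(w,m \right)} = w + 2 m$ ($T{\left(w,m \right)} = \left(m + w\right) + m = w + 2 m$)
$d{\left(Y,W \right)} = Y \left(5 + Y\right)$ ($d{\left(Y,W \right)} = \left(5 + Y\right) Y = Y \left(5 + Y\right)$)
$\left(33534 - 3257\right) \left(d{\left(-130,T{\left(-8,-10 \right)} \right)} + 6296\right) = \left(33534 - 3257\right) \left(- 130 \left(5 - 130\right) + 6296\right) = 30277 \left(\left(-130\right) \left(-125\right) + 6296\right) = 30277 \left(16250 + 6296\right) = 30277 \cdot 22546 = 682625242$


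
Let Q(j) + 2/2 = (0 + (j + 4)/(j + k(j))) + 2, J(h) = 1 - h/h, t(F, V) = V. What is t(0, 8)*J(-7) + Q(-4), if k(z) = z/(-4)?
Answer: 1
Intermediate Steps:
J(h) = 0 (J(h) = 1 - 1*1 = 1 - 1 = 0)
k(z) = -z/4 (k(z) = z*(-¼) = -z/4)
Q(j) = 1 + 4*(4 + j)/(3*j) (Q(j) = -1 + ((0 + (j + 4)/(j - j/4)) + 2) = -1 + ((0 + (4 + j)/((3*j/4))) + 2) = -1 + ((0 + (4 + j)*(4/(3*j))) + 2) = -1 + ((0 + 4*(4 + j)/(3*j)) + 2) = -1 + (4*(4 + j)/(3*j) + 2) = -1 + (2 + 4*(4 + j)/(3*j)) = 1 + 4*(4 + j)/(3*j))
t(0, 8)*J(-7) + Q(-4) = 8*0 + (⅓)*(16 + 7*(-4))/(-4) = 0 + (⅓)*(-¼)*(16 - 28) = 0 + (⅓)*(-¼)*(-12) = 0 + 1 = 1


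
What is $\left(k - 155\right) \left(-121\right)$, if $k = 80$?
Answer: $9075$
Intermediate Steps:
$\left(k - 155\right) \left(-121\right) = \left(80 - 155\right) \left(-121\right) = \left(-75\right) \left(-121\right) = 9075$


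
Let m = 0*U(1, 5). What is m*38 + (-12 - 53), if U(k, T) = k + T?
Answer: -65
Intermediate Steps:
U(k, T) = T + k
m = 0 (m = 0*(5 + 1) = 0*6 = 0)
m*38 + (-12 - 53) = 0*38 + (-12 - 53) = 0 - 65 = -65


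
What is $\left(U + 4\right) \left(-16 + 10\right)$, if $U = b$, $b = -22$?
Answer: $108$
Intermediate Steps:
$U = -22$
$\left(U + 4\right) \left(-16 + 10\right) = \left(-22 + 4\right) \left(-16 + 10\right) = \left(-18\right) \left(-6\right) = 108$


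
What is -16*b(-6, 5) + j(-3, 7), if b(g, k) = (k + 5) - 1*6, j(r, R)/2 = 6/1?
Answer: -52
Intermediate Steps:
j(r, R) = 12 (j(r, R) = 2*(6/1) = 2*(6*1) = 2*6 = 12)
b(g, k) = -1 + k (b(g, k) = (5 + k) - 6 = -1 + k)
-16*b(-6, 5) + j(-3, 7) = -16*(-1 + 5) + 12 = -16*4 + 12 = -64 + 12 = -52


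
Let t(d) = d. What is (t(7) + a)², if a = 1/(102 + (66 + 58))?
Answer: 2505889/51076 ≈ 49.062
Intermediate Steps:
a = 1/226 (a = 1/(102 + 124) = 1/226 ≈ 0.0044248)
(t(7) + a)² = (7 + 1/226)² = (1583/226)² = 2505889/51076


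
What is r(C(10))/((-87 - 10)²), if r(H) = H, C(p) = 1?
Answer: 1/9409 ≈ 0.00010628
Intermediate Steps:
r(C(10))/((-87 - 10)²) = 1/(-87 - 10)² = 1/(-97)² = 1/9409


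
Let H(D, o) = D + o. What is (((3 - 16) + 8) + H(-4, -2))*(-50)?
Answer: 550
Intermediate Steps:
(((3 - 16) + 8) + H(-4, -2))*(-50) = (((3 - 16) + 8) + (-4 - 2))*(-50) = ((-13 + 8) - 6)*(-50) = (-5 - 6)*(-50) = -11*(-50) = 550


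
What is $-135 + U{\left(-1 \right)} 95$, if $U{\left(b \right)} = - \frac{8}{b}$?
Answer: $625$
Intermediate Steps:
$-135 + U{\left(-1 \right)} 95 = -135 + - \frac{8}{-1} \cdot 95 = -135 + \left(-8\right) \left(-1\right) 95 = -135 + 8 \cdot 95 = -135 + 760 = 625$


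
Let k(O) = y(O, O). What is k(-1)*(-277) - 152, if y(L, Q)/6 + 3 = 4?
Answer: -1814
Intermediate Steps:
y(L, Q) = 6 (y(L, Q) = -18 + 6*4 = -18 + 24 = 6)
k(O) = 6
k(-1)*(-277) - 152 = 6*(-277) - 152 = -1662 - 152 = -1814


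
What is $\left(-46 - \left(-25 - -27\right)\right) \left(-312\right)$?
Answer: $14976$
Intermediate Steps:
$\left(-46 - \left(-25 - -27\right)\right) \left(-312\right) = \left(-46 - \left(-25 + 27\right)\right) \left(-312\right) = \left(-46 - 2\right) \left(-312\right) = \left(-48\right) \left(-312\right) = 14976$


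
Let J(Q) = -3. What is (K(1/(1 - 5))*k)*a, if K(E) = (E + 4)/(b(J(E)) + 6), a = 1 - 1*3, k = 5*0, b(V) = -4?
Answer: 0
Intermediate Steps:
k = 0
a = -2 (a = 1 - 3 = -2)
K(E) = 2 + E/2 (K(E) = (E + 4)/(-4 + 6) = (4 + E)/2 = (4 + E)*(1/2) = 2 + E/2)
(K(1/(1 - 5))*k)*a = ((2 + 1/(2*(1 - 5)))*0)*(-2) = ((2 + (1/2)/(-4))*0)*(-2) = ((2 + (1/2)*(-1/4))*0)*(-2) = ((2 - 1/8)*0)*(-2) = ((15/8)*0)*(-2) = 0*(-2) = 0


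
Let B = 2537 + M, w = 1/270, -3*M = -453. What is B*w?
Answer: 448/45 ≈ 9.9556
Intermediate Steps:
M = 151 (M = -⅓*(-453) = 151)
w = 1/270 ≈ 0.0037037
B = 2688 (B = 2537 + 151 = 2688)
B*w = 2688*(1/270) = 448/45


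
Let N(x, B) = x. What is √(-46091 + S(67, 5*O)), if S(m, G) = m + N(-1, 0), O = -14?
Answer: 5*I*√1841 ≈ 214.53*I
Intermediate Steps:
S(m, G) = -1 + m (S(m, G) = m - 1 = -1 + m)
√(-46091 + S(67, 5*O)) = √(-46091 + (-1 + 67)) = √(-46091 + 66) = √(-46025) = 5*I*√1841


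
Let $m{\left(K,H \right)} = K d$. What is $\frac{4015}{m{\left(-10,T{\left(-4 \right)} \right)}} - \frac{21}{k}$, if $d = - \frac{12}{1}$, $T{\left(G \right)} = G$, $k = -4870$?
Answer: $\frac{1955557}{58440} \approx 33.463$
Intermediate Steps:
$d = -12$ ($d = \left(-12\right) 1 = -12$)
$m{\left(K,H \right)} = - 12 K$ ($m{\left(K,H \right)} = K \left(-12\right) = - 12 K$)
$\frac{4015}{m{\left(-10,T{\left(-4 \right)} \right)}} - \frac{21}{k} = \frac{4015}{\left(-12\right) \left(-10\right)} - \frac{21}{-4870} = \frac{4015}{120} - - \frac{21}{4870} = 4015 \cdot \frac{1}{120} + \frac{21}{4870} = \frac{803}{24} + \frac{21}{4870} = \frac{1955557}{58440}$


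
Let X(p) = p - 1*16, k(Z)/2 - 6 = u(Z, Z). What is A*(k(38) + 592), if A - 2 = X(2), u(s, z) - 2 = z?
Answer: -8208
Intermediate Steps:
u(s, z) = 2 + z
k(Z) = 16 + 2*Z (k(Z) = 12 + 2*(2 + Z) = 12 + (4 + 2*Z) = 16 + 2*Z)
X(p) = -16 + p (X(p) = p - 16 = -16 + p)
A = -12 (A = 2 + (-16 + 2) = 2 - 14 = -12)
A*(k(38) + 592) = -12*((16 + 2*38) + 592) = -12*((16 + 76) + 592) = -12*(92 + 592) = -12*684 = -8208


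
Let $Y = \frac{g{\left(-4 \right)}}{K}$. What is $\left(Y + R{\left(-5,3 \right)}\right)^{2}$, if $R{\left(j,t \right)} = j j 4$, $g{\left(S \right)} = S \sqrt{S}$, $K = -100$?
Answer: $\frac{6249996}{625} + 16 i \approx 10000.0 + 16.0 i$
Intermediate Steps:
$g{\left(S \right)} = S^{\frac{3}{2}}$
$R{\left(j,t \right)} = 4 j^{2}$ ($R{\left(j,t \right)} = j^{2} \cdot 4 = 4 j^{2}$)
$Y = \frac{2 i}{25}$ ($Y = \frac{\left(-4\right)^{\frac{3}{2}}}{-100} = - 8 i \left(- \frac{1}{100}\right) = \frac{2 i}{25} \approx 0.08 i$)
$\left(Y + R{\left(-5,3 \right)}\right)^{2} = \left(\frac{2 i}{25} + 4 \left(-5\right)^{2}\right)^{2} = \left(\frac{2 i}{25} + 4 \cdot 25\right)^{2} = \left(\frac{2 i}{25} + 100\right)^{2} = \left(100 + \frac{2 i}{25}\right)^{2}$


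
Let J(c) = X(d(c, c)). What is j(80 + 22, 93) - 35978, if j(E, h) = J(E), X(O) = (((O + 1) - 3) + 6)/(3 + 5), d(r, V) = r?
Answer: -143859/4 ≈ -35965.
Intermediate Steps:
X(O) = 1/2 + O/8 (X(O) = (((1 + O) - 3) + 6)/8 = ((-2 + O) + 6)*(1/8) = (4 + O)*(1/8) = 1/2 + O/8)
J(c) = 1/2 + c/8
j(E, h) = 1/2 + E/8
j(80 + 22, 93) - 35978 = (1/2 + (80 + 22)/8) - 35978 = (1/2 + (1/8)*102) - 35978 = (1/2 + 51/4) - 35978 = 53/4 - 35978 = -143859/4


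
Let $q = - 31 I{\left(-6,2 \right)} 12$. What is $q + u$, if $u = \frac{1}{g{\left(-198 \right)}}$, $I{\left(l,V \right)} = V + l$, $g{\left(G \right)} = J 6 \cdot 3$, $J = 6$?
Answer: $\frac{160705}{108} \approx 1488.0$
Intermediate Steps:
$g{\left(G \right)} = 108$ ($g{\left(G \right)} = 6 \cdot 6 \cdot 3 = 36 \cdot 3 = 108$)
$u = \frac{1}{108} \approx 0.0092593$
$q = 1488$ ($q = - 31 \left(2 - 6\right) 12 = \left(-31\right) \left(-4\right) 12 = 124 \cdot 12 = 1488$)
$q + u = 1488 + \frac{1}{108} = \frac{160705}{108}$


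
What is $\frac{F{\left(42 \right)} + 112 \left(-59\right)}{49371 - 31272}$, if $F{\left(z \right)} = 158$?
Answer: $- \frac{2150}{6033} \approx -0.35637$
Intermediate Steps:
$\frac{F{\left(42 \right)} + 112 \left(-59\right)}{49371 - 31272} = \frac{158 + 112 \left(-59\right)}{49371 - 31272} = \frac{158 - 6608}{18099} = \left(-6450\right) \frac{1}{18099} = - \frac{2150}{6033}$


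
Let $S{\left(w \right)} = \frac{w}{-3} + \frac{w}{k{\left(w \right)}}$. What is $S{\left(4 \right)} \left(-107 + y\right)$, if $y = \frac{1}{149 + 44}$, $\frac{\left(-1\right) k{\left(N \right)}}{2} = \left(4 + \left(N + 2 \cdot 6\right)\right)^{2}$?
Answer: $\frac{331639}{2316} \approx 143.19$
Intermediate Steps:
$k{\left(N \right)} = - 2 \left(16 + N\right)^{2}$ ($k{\left(N \right)} = - 2 \left(4 + \left(N + 2 \cdot 6\right)\right)^{2} = - 2 \left(4 + \left(N + 12\right)\right)^{2} = - 2 \left(4 + \left(12 + N\right)\right)^{2} = - 2 \left(16 + N\right)^{2}$)
$y = \frac{1}{193} \approx 0.0051813$
$S{\left(w \right)} = - \frac{w}{3} - \frac{w}{2 \left(16 + w\right)^{2}}$ ($S{\left(w \right)} = \frac{w}{-3} + \frac{w}{\left(-2\right) \left(16 + w\right)^{2}} = w \left(- \frac{1}{3}\right) + w \left(- \frac{1}{2 \left(16 + w\right)^{2}}\right) = - \frac{w}{3} - \frac{w}{2 \left(16 + w\right)^{2}}$)
$S{\left(4 \right)} \left(-107 + y\right) = \left(\left(- \frac{1}{3}\right) 4 - \frac{2}{\left(16 + 4\right)^{2}}\right) \left(-107 + \frac{1}{193}\right) = \left(- \frac{4}{3} - \frac{2}{400}\right) \left(- \frac{20650}{193}\right) = \left(- \frac{4}{3} - 2 \cdot \frac{1}{400}\right) \left(- \frac{20650}{193}\right) = \left(- \frac{4}{3} - \frac{1}{200}\right) \left(- \frac{20650}{193}\right) = \left(- \frac{803}{600}\right) \left(- \frac{20650}{193}\right) = \frac{331639}{2316}$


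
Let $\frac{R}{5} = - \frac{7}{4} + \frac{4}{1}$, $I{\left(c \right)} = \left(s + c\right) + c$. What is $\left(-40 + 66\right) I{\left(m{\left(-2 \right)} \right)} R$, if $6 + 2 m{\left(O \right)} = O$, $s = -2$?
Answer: $-2925$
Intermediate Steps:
$m{\left(O \right)} = -3 + \frac{O}{2}$
$I{\left(c \right)} = -2 + 2 c$ ($I{\left(c \right)} = \left(-2 + c\right) + c = -2 + 2 c$)
$R = \frac{45}{4}$ ($R = 5 \left(- \frac{7}{4} + \frac{4}{1}\right) = 5 \left(\left(-7\right) \frac{1}{4} + 4 \cdot 1\right) = 5 \left(- \frac{7}{4} + 4\right) = 5 \cdot \frac{9}{4} = \frac{45}{4} \approx 11.25$)
$\left(-40 + 66\right) I{\left(m{\left(-2 \right)} \right)} R = \left(-40 + 66\right) \left(-2 + 2 \left(-3 + \frac{1}{2} \left(-2\right)\right)\right) \frac{45}{4} = 26 \left(-2 + 2 \left(-3 - 1\right)\right) \frac{45}{4} = 26 \left(-2 + 2 \left(-4\right)\right) \frac{45}{4} = 26 \left(-2 - 8\right) \frac{45}{4} = 26 \left(\left(-10\right) \frac{45}{4}\right) = 26 \left(- \frac{225}{2}\right) = -2925$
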